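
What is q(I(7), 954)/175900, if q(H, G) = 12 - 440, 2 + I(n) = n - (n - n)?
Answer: -107/43975 ≈ -0.0024332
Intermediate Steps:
I(n) = -2 + n (I(n) = -2 + (n - (n - n)) = -2 + (n - 1*0) = -2 + (n + 0) = -2 + n)
q(H, G) = -428
q(I(7), 954)/175900 = -428/175900 = -428*1/175900 = -107/43975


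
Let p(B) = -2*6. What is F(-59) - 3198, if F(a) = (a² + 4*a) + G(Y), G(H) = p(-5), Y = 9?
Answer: 35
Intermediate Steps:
p(B) = -12
G(H) = -12
F(a) = -12 + a² + 4*a (F(a) = (a² + 4*a) - 12 = -12 + a² + 4*a)
F(-59) - 3198 = (-12 + (-59)² + 4*(-59)) - 3198 = (-12 + 3481 - 236) - 3198 = 3233 - 3198 = 35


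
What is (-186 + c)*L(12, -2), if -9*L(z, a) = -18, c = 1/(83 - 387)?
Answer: -56545/152 ≈ -372.01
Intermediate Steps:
c = -1/304 (c = 1/(-304) = -1/304 ≈ -0.0032895)
L(z, a) = 2 (L(z, a) = -⅑*(-18) = 2)
(-186 + c)*L(12, -2) = (-186 - 1/304)*2 = -56545/304*2 = -56545/152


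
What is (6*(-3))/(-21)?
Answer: 6/7 ≈ 0.85714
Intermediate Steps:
(6*(-3))/(-21) = -18*(-1/21) = 6/7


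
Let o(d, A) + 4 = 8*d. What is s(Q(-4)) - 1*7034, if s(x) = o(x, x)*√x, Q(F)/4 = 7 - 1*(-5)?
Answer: -7034 + 1520*√3 ≈ -4401.3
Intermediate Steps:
Q(F) = 48 (Q(F) = 4*(7 - 1*(-5)) = 4*(7 + 5) = 4*12 = 48)
o(d, A) = -4 + 8*d
s(x) = √x*(-4 + 8*x) (s(x) = (-4 + 8*x)*√x = √x*(-4 + 8*x))
s(Q(-4)) - 1*7034 = √48*(-4 + 8*48) - 1*7034 = (4*√3)*(-4 + 384) - 7034 = (4*√3)*380 - 7034 = 1520*√3 - 7034 = -7034 + 1520*√3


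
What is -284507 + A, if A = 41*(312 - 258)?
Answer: -282293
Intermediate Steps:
A = 2214 (A = 41*54 = 2214)
-284507 + A = -284507 + 2214 = -282293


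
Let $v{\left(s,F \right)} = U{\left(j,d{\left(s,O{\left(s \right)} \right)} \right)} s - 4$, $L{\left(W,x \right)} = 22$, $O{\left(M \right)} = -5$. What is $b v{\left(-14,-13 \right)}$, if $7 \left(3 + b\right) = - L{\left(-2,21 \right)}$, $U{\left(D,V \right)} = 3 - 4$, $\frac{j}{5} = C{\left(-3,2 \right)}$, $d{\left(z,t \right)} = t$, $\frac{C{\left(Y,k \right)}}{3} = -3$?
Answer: $- \frac{430}{7} \approx -61.429$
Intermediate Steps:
$C{\left(Y,k \right)} = -9$ ($C{\left(Y,k \right)} = 3 \left(-3\right) = -9$)
$j = -45$ ($j = 5 \left(-9\right) = -45$)
$U{\left(D,V \right)} = -1$
$v{\left(s,F \right)} = -4 - s$ ($v{\left(s,F \right)} = - s - 4 = -4 - s$)
$b = - \frac{43}{7}$ ($b = -3 + \frac{\left(-1\right) 22}{7} = -3 + \frac{1}{7} \left(-22\right) = -3 - \frac{22}{7} = - \frac{43}{7} \approx -6.1429$)
$b v{\left(-14,-13 \right)} = - \frac{43 \left(-4 - -14\right)}{7} = - \frac{43 \left(-4 + 14\right)}{7} = \left(- \frac{43}{7}\right) 10 = - \frac{430}{7}$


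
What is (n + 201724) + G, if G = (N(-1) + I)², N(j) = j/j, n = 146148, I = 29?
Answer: 348772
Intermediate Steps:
N(j) = 1
G = 900 (G = (1 + 29)² = 30² = 900)
(n + 201724) + G = (146148 + 201724) + 900 = 347872 + 900 = 348772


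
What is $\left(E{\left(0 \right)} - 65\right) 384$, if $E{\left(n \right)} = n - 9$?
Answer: $-28416$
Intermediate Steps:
$E{\left(n \right)} = -9 + n$ ($E{\left(n \right)} = n - 9 = -9 + n$)
$\left(E{\left(0 \right)} - 65\right) 384 = \left(\left(-9 + 0\right) - 65\right) 384 = \left(-9 - 65\right) 384 = \left(-74\right) 384 = -28416$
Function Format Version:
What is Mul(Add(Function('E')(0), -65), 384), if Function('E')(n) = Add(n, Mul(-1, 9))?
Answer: -28416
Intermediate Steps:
Function('E')(n) = Add(-9, n) (Function('E')(n) = Add(n, -9) = Add(-9, n))
Mul(Add(Function('E')(0), -65), 384) = Mul(Add(Add(-9, 0), -65), 384) = Mul(Add(-9, -65), 384) = Mul(-74, 384) = -28416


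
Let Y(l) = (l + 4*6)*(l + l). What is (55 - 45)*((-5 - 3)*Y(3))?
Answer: -12960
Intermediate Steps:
Y(l) = 2*l*(24 + l) (Y(l) = (l + 24)*(2*l) = (24 + l)*(2*l) = 2*l*(24 + l))
(55 - 45)*((-5 - 3)*Y(3)) = (55 - 45)*((-5 - 3)*(2*3*(24 + 3))) = 10*(-16*3*27) = 10*(-8*162) = 10*(-1296) = -12960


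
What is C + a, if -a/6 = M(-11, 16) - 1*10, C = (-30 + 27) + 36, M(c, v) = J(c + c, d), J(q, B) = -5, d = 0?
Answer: 123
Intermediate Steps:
M(c, v) = -5
C = 33 (C = -3 + 36 = 33)
a = 90 (a = -6*(-5 - 1*10) = -6*(-5 - 10) = -6*(-15) = 90)
C + a = 33 + 90 = 123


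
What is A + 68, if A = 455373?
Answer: 455441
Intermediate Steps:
A + 68 = 455373 + 68 = 455441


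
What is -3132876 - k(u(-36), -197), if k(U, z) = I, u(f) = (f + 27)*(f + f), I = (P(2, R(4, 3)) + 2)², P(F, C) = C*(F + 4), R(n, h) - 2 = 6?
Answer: -3135376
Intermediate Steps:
R(n, h) = 8 (R(n, h) = 2 + 6 = 8)
P(F, C) = C*(4 + F)
I = 2500 (I = (8*(4 + 2) + 2)² = (8*6 + 2)² = (48 + 2)² = 50² = 2500)
u(f) = 2*f*(27 + f) (u(f) = (27 + f)*(2*f) = 2*f*(27 + f))
k(U, z) = 2500
-3132876 - k(u(-36), -197) = -3132876 - 1*2500 = -3132876 - 2500 = -3135376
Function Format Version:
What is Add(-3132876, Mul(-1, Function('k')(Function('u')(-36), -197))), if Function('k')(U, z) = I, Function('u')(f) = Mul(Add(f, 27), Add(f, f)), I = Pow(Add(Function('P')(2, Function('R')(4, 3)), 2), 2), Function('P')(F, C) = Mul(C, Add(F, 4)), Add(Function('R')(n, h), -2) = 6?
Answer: -3135376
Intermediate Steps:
Function('R')(n, h) = 8 (Function('R')(n, h) = Add(2, 6) = 8)
Function('P')(F, C) = Mul(C, Add(4, F))
I = 2500 (I = Pow(Add(Mul(8, Add(4, 2)), 2), 2) = Pow(Add(Mul(8, 6), 2), 2) = Pow(Add(48, 2), 2) = Pow(50, 2) = 2500)
Function('u')(f) = Mul(2, f, Add(27, f)) (Function('u')(f) = Mul(Add(27, f), Mul(2, f)) = Mul(2, f, Add(27, f)))
Function('k')(U, z) = 2500
Add(-3132876, Mul(-1, Function('k')(Function('u')(-36), -197))) = Add(-3132876, Mul(-1, 2500)) = Add(-3132876, -2500) = -3135376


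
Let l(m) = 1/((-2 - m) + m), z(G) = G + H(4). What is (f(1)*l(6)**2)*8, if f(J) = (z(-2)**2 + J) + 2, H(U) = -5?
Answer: 104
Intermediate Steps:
z(G) = -5 + G (z(G) = G - 5 = -5 + G)
l(m) = -1/2 (l(m) = 1/(-2) = -1/2)
f(J) = 51 + J (f(J) = ((-5 - 2)**2 + J) + 2 = ((-7)**2 + J) + 2 = (49 + J) + 2 = 51 + J)
(f(1)*l(6)**2)*8 = ((51 + 1)*(-1/2)**2)*8 = (52*(1/4))*8 = 13*8 = 104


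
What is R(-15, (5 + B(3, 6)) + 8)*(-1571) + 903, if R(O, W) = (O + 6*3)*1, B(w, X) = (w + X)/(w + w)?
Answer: -3810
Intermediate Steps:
B(w, X) = (X + w)/(2*w) (B(w, X) = (X + w)/((2*w)) = (X + w)*(1/(2*w)) = (X + w)/(2*w))
R(O, W) = 18 + O (R(O, W) = (O + 18)*1 = (18 + O)*1 = 18 + O)
R(-15, (5 + B(3, 6)) + 8)*(-1571) + 903 = (18 - 15)*(-1571) + 903 = 3*(-1571) + 903 = -4713 + 903 = -3810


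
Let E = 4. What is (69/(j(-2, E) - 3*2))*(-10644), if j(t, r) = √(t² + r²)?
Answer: 550827/2 + 183609*√5/2 ≈ 4.8069e+5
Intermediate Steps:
j(t, r) = √(r² + t²)
(69/(j(-2, E) - 3*2))*(-10644) = (69/(√(4² + (-2)²) - 3*2))*(-10644) = (69/(√(16 + 4) - 6))*(-10644) = (69/(√20 - 6))*(-10644) = (69/(2*√5 - 6))*(-10644) = (69/(-6 + 2*√5))*(-10644) = -734436/(-6 + 2*√5)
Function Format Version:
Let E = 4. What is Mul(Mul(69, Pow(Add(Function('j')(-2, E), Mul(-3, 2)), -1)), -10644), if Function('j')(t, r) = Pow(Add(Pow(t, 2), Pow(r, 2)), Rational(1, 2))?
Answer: Add(Rational(550827, 2), Mul(Rational(183609, 2), Pow(5, Rational(1, 2)))) ≈ 4.8069e+5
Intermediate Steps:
Function('j')(t, r) = Pow(Add(Pow(r, 2), Pow(t, 2)), Rational(1, 2))
Mul(Mul(69, Pow(Add(Function('j')(-2, E), Mul(-3, 2)), -1)), -10644) = Mul(Mul(69, Pow(Add(Pow(Add(Pow(4, 2), Pow(-2, 2)), Rational(1, 2)), Mul(-3, 2)), -1)), -10644) = Mul(Mul(69, Pow(Add(Pow(Add(16, 4), Rational(1, 2)), -6), -1)), -10644) = Mul(Mul(69, Pow(Add(Pow(20, Rational(1, 2)), -6), -1)), -10644) = Mul(Mul(69, Pow(Add(Mul(2, Pow(5, Rational(1, 2))), -6), -1)), -10644) = Mul(Mul(69, Pow(Add(-6, Mul(2, Pow(5, Rational(1, 2)))), -1)), -10644) = Mul(-734436, Pow(Add(-6, Mul(2, Pow(5, Rational(1, 2)))), -1))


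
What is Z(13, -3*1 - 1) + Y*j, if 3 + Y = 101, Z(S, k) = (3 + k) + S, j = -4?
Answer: -380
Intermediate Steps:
Z(S, k) = 3 + S + k
Y = 98 (Y = -3 + 101 = 98)
Z(13, -3*1 - 1) + Y*j = (3 + 13 + (-3*1 - 1)) + 98*(-4) = (3 + 13 + (-3 - 1)) - 392 = (3 + 13 - 4) - 392 = 12 - 392 = -380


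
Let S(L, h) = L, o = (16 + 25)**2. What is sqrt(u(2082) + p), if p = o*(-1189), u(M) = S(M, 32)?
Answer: I*sqrt(1996627) ≈ 1413.0*I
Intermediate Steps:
o = 1681 (o = 41**2 = 1681)
u(M) = M
p = -1998709 (p = 1681*(-1189) = -1998709)
sqrt(u(2082) + p) = sqrt(2082 - 1998709) = sqrt(-1996627) = I*sqrt(1996627)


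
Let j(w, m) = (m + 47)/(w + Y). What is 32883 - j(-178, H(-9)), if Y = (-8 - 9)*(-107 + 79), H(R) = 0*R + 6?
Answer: 9799081/298 ≈ 32883.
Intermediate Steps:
H(R) = 6 (H(R) = 0 + 6 = 6)
Y = 476 (Y = -17*(-28) = 476)
j(w, m) = (47 + m)/(476 + w) (j(w, m) = (m + 47)/(w + 476) = (47 + m)/(476 + w))
32883 - j(-178, H(-9)) = 32883 - (47 + 6)/(476 - 178) = 32883 - 53/298 = 9799081/298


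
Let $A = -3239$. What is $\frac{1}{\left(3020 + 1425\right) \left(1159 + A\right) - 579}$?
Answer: $- \frac{1}{9246179} \approx -1.0815 \cdot 10^{-7}$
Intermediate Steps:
$\frac{1}{\left(3020 + 1425\right) \left(1159 + A\right) - 579} = \frac{1}{\left(3020 + 1425\right) \left(1159 - 3239\right) - 579} = \frac{1}{4445 \left(-2080\right) - 579} = \frac{1}{-9245600 - 579} = \frac{1}{-9246179} = - \frac{1}{9246179}$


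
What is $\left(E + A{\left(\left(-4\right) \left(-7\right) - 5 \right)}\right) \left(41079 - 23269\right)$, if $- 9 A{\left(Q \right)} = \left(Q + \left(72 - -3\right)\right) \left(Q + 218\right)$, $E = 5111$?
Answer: $\frac{398605610}{9} \approx 4.429 \cdot 10^{7}$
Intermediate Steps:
$A{\left(Q \right)} = - \frac{\left(75 + Q\right) \left(218 + Q\right)}{9}$ ($A{\left(Q \right)} = - \frac{\left(Q + \left(72 - -3\right)\right) \left(Q + 218\right)}{9} = - \frac{\left(Q + \left(72 + 3\right)\right) \left(218 + Q\right)}{9} = - \frac{\left(Q + 75\right) \left(218 + Q\right)}{9} = - \frac{\left(75 + Q\right) \left(218 + Q\right)}{9}$)
$\left(E + A{\left(\left(-4\right) \left(-7\right) - 5 \right)}\right) \left(41079 - 23269\right) = \left(5111 - \left(\frac{5450}{3} + \frac{\left(\left(-4\right) \left(-7\right) - 5\right)^{2}}{9} + \frac{293 \left(\left(-4\right) \left(-7\right) - 5\right)}{9}\right)\right) \left(41079 - 23269\right) = \left(5111 - \left(\frac{5450}{3} + \frac{\left(28 - 5\right)^{2}}{9} + \frac{293 \left(28 - 5\right)}{9}\right)\right) 17810 = \left(5111 - \left(\frac{23089}{9} + \frac{529}{9}\right)\right) 17810 = \left(5111 - \frac{23618}{9}\right) 17810 = \frac{22381}{9} \cdot 17810 = \frac{398605610}{9}$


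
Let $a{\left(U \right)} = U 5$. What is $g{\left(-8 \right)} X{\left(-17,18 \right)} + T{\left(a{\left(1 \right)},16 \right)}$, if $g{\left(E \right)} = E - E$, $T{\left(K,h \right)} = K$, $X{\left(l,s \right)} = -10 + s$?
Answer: $5$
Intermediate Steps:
$a{\left(U \right)} = 5 U$
$g{\left(E \right)} = 0$
$g{\left(-8 \right)} X{\left(-17,18 \right)} + T{\left(a{\left(1 \right)},16 \right)} = 0 \left(-10 + 18\right) + 5 \cdot 1 = 0 \cdot 8 + 5 = 0 + 5 = 5$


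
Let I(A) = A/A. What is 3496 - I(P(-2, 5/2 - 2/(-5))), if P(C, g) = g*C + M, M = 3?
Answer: 3495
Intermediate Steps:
P(C, g) = 3 + C*g (P(C, g) = g*C + 3 = C*g + 3 = 3 + C*g)
I(A) = 1
3496 - I(P(-2, 5/2 - 2/(-5))) = 3496 - 1*1 = 3496 - 1 = 3495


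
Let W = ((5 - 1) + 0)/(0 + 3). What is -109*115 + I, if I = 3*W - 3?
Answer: -12534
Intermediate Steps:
W = 4/3 (W = (4 + 0)/3 = 4*(1/3) = 4/3 ≈ 1.3333)
I = 1 (I = 3*(4/3) - 3 = 4 - 3 = 1)
-109*115 + I = -109*115 + 1 = -12535 + 1 = -12534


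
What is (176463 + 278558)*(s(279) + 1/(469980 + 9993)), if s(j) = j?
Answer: 60932985101828/479973 ≈ 1.2695e+8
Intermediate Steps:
(176463 + 278558)*(s(279) + 1/(469980 + 9993)) = (176463 + 278558)*(279 + 1/(469980 + 9993)) = 455021*(279 + 1/479973) = 455021*(133912468/479973) = 60932985101828/479973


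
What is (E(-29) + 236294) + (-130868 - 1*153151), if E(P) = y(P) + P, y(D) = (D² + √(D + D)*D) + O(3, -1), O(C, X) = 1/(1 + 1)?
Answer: -93825/2 - 29*I*√58 ≈ -46913.0 - 220.86*I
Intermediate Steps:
O(C, X) = ½ (O(C, X) = 1/2 = ½)
y(D) = ½ + D² + √2*D^(3/2) (y(D) = (D² + √(D + D)*D) + ½ = (D² + √(2*D)*D) + ½ = (D² + (√2*√D)*D) + ½ = (D² + √2*D^(3/2)) + ½ = ½ + D² + √2*D^(3/2))
E(P) = ½ + P + P² + √2*P^(3/2) (E(P) = (½ + P² + √2*P^(3/2)) + P = ½ + P + P² + √2*P^(3/2))
(E(-29) + 236294) + (-130868 - 1*153151) = ((½ - 29 + (-29)² + √2*(-29)^(3/2)) + 236294) + (-130868 - 1*153151) = ((½ - 29 + 841 + √2*(-29*I*√29)) + 236294) + (-130868 - 153151) = ((½ - 29 + 841 - 29*I*√58) + 236294) - 284019 = ((1625/2 - 29*I*√58) + 236294) - 284019 = (474213/2 - 29*I*√58) - 284019 = -93825/2 - 29*I*√58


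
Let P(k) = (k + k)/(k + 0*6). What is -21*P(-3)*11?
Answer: -462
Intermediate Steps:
P(k) = 2 (P(k) = (2*k)/(k + 0) = (2*k)/k = 2)
-21*P(-3)*11 = -21*2*11 = -42*11 = -462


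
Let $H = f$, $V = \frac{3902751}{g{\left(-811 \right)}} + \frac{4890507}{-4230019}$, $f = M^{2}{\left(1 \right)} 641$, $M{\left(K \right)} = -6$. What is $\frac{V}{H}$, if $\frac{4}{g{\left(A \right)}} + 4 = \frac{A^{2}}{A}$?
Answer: $- \frac{4484866462870421}{130149224592} \approx -34459.0$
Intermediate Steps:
$g{\left(A \right)} = \frac{4}{-4 + A}$ ($g{\left(A \right)} = \frac{4}{-4 + \frac{A^{2}}{A}} = \frac{4}{-4 + A}$)
$f = 23076$ ($f = \left(-6\right)^{2} \cdot 641 = 36 \cdot 641 = 23076$)
$V = - \frac{13454599388611263}{16920076}$ ($V = \frac{3902751}{4 \frac{1}{-4 - 811}} + \frac{4890507}{-4230019} = \frac{3902751}{4 \frac{1}{-815}} + 4890507 \left(- \frac{1}{4230019}\right) = \frac{3902751}{4 \left(- \frac{1}{815}\right)} - \frac{4890507}{4230019} = \frac{3902751}{- \frac{4}{815}} - \frac{4890507}{4230019} = 3902751 \left(- \frac{815}{4}\right) - \frac{4890507}{4230019} = - \frac{3180742065}{4} - \frac{4890507}{4230019} = - \frac{13454599388611263}{16920076} \approx -7.9519 \cdot 10^{8}$)
$H = 23076$
$\frac{V}{H} = - \frac{13454599388611263}{16920076 \cdot 23076} = \left(- \frac{13454599388611263}{16920076}\right) \frac{1}{23076} = - \frac{4484866462870421}{130149224592}$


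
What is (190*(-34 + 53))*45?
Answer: 162450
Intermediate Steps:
(190*(-34 + 53))*45 = (190*19)*45 = 3610*45 = 162450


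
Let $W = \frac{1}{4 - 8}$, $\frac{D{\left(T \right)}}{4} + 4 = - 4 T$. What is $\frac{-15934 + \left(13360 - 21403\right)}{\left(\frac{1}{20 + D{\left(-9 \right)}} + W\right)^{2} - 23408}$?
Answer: $\frac{32824513}{32045471} \approx 1.0243$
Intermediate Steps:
$D{\left(T \right)} = -16 - 16 T$ ($D{\left(T \right)} = -16 + 4 \left(- 4 T\right) = -16 - 16 T$)
$W = - \frac{1}{4}$ ($W = \frac{1}{-4} = - \frac{1}{4} \approx -0.25$)
$\frac{-15934 + \left(13360 - 21403\right)}{\left(\frac{1}{20 + D{\left(-9 \right)}} + W\right)^{2} - 23408} = \frac{-15934 + \left(13360 - 21403\right)}{\left(\frac{1}{20 - -128} - \frac{1}{4}\right)^{2} - 23408} = \frac{-15934 - 8043}{\left(\frac{1}{20 + \left(-16 + 144\right)} - \frac{1}{4}\right)^{2} - 23408} = - \frac{23977}{\left(\frac{1}{20 + 128} - \frac{1}{4}\right)^{2} - 23408} = - \frac{23977}{\left(\frac{1}{148} - \frac{1}{4}\right)^{2} - 23408} = - \frac{23977}{\left(- \frac{9}{37}\right)^{2} - 23408} = - \frac{23977}{\frac{81}{1369} - 23408} = - \frac{23977}{- \frac{32045471}{1369}} = \left(-23977\right) \left(- \frac{1369}{32045471}\right) = \frac{32824513}{32045471}$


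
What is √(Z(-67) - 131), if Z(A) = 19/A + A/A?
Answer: I*√584843/67 ≈ 11.414*I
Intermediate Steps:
Z(A) = 1 + 19/A (Z(A) = 19/A + 1 = 1 + 19/A)
√(Z(-67) - 131) = √((19 - 67)/(-67) - 131) = √(-1/67*(-48) - 131) = √(48/67 - 131) = √(-8729/67) = I*√584843/67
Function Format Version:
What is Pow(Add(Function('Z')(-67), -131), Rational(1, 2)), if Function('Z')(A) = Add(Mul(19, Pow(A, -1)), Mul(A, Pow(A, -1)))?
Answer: Mul(Rational(1, 67), I, Pow(584843, Rational(1, 2))) ≈ Mul(11.414, I)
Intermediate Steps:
Function('Z')(A) = Add(1, Mul(19, Pow(A, -1))) (Function('Z')(A) = Add(Mul(19, Pow(A, -1)), 1) = Add(1, Mul(19, Pow(A, -1))))
Pow(Add(Function('Z')(-67), -131), Rational(1, 2)) = Pow(Add(Mul(Pow(-67, -1), Add(19, -67)), -131), Rational(1, 2)) = Pow(Add(Mul(Rational(-1, 67), -48), -131), Rational(1, 2)) = Pow(Add(Rational(48, 67), -131), Rational(1, 2)) = Pow(Rational(-8729, 67), Rational(1, 2)) = Mul(Rational(1, 67), I, Pow(584843, Rational(1, 2)))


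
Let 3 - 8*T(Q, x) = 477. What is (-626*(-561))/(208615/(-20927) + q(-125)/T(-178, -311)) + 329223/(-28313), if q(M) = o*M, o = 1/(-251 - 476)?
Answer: -35863789772290960569/1017983138647505 ≈ -35230.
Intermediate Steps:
o = -1/727 (o = 1/(-727) = -1/727 ≈ -0.0013755)
T(Q, x) = -237/4 (T(Q, x) = 3/8 - ⅛*477 = 3/8 - 477/8 = -237/4)
q(M) = -M/727
(-626*(-561))/(208615/(-20927) + q(-125)/T(-178, -311)) + 329223/(-28313) = (-626*(-561))/(208615/(-20927) + (-1/727*(-125))/(-237/4)) + 329223/(-28313) = 351186/(208615*(-1/20927) + (125/727)*(-4/237)) + 329223*(-1/28313) = 351186/(-208615/20927 - 500/172299) - 329223/28313 = 351186/(-35954619385/3605701173) - 329223/28313 = 351186*(-3605701173/35954619385) - 329223/28313 = -1266271772141178/35954619385 - 329223/28313 = -35863789772290960569/1017983138647505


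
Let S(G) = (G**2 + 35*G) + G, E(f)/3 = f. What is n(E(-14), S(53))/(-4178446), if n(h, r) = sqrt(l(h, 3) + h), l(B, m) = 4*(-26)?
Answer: -I*sqrt(146)/4178446 ≈ -2.8918e-6*I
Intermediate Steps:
E(f) = 3*f
l(B, m) = -104
S(G) = G**2 + 36*G
n(h, r) = sqrt(-104 + h)
n(E(-14), S(53))/(-4178446) = sqrt(-104 + 3*(-14))/(-4178446) = sqrt(-104 - 42)*(-1/4178446) = sqrt(-146)*(-1/4178446) = (I*sqrt(146))*(-1/4178446) = -I*sqrt(146)/4178446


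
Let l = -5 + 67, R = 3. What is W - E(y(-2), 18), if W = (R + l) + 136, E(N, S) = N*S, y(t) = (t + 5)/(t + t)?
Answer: 429/2 ≈ 214.50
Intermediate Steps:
y(t) = (5 + t)/(2*t) (y(t) = (5 + t)/((2*t)) = (5 + t)*(1/(2*t)) = (5 + t)/(2*t))
l = 62
W = 201 (W = (3 + 62) + 136 = 65 + 136 = 201)
W - E(y(-2), 18) = 201 - (1/2)*(5 - 2)/(-2)*18 = 201 - (1/2)*(-1/2)*3*18 = 201 - (-3)*18/4 = 201 - 1*(-27/2) = 201 + 27/2 = 429/2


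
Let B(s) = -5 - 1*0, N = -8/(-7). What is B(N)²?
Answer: 25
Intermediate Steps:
N = 8/7 (N = -8*(-⅐) = 8/7 ≈ 1.1429)
B(s) = -5 (B(s) = -5 + 0 = -5)
B(N)² = (-5)² = 25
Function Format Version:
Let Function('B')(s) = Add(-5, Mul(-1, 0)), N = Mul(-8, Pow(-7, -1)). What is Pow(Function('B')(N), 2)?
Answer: 25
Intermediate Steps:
N = Rational(8, 7) (N = Mul(-8, Rational(-1, 7)) = Rational(8, 7) ≈ 1.1429)
Function('B')(s) = -5 (Function('B')(s) = Add(-5, 0) = -5)
Pow(Function('B')(N), 2) = Pow(-5, 2) = 25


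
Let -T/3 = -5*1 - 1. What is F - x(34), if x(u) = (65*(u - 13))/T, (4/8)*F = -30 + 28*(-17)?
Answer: -6527/6 ≈ -1087.8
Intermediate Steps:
F = -1012 (F = 2*(-30 + 28*(-17)) = 2*(-30 - 476) = 2*(-506) = -1012)
T = 18 (T = -3*(-5*1 - 1) = -3*(-5 - 1) = -3*(-6) = 18)
x(u) = -845/18 + 65*u/18 (x(u) = (65*(u - 13))/18 = (65*(-13 + u))*(1/18) = (-845 + 65*u)*(1/18) = -845/18 + 65*u/18)
F - x(34) = -1012 - (-845/18 + (65/18)*34) = -1012 - (-845/18 + 1105/9) = -1012 - 1*455/6 = -1012 - 455/6 = -6527/6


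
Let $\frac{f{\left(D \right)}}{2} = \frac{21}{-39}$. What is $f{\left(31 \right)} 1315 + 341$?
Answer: $- \frac{13977}{13} \approx -1075.2$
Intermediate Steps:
$f{\left(D \right)} = - \frac{14}{13}$ ($f{\left(D \right)} = 2 \frac{21}{-39} = 2 \cdot 21 \left(- \frac{1}{39}\right) = 2 \left(- \frac{7}{13}\right) = - \frac{14}{13}$)
$f{\left(31 \right)} 1315 + 341 = \left(- \frac{14}{13}\right) 1315 + 341 = - \frac{18410}{13} + 341 = - \frac{13977}{13}$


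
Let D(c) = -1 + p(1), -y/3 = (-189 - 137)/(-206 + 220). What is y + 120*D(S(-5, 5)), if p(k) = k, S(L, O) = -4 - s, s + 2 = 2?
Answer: 489/7 ≈ 69.857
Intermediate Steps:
s = 0 (s = -2 + 2 = 0)
y = 489/7 (y = -3*(-189 - 137)/(-206 + 220) = -(-978)/14 = -3*(-163/7) = 489/7 ≈ 69.857)
S(L, O) = -4 (S(L, O) = -4 - 1*0 = -4 + 0 = -4)
D(c) = 0 (D(c) = -1 + 1 = 0)
y + 120*D(S(-5, 5)) = 489/7 + 120*0 = 489/7 + 0 = 489/7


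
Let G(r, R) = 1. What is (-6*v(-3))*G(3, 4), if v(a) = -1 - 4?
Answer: 30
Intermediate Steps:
v(a) = -5
(-6*v(-3))*G(3, 4) = -6*(-5)*1 = 30*1 = 30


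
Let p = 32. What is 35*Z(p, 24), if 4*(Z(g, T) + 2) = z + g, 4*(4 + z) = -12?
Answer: 595/4 ≈ 148.75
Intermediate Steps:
z = -7 (z = -4 + (¼)*(-12) = -4 - 3 = -7)
Z(g, T) = -15/4 + g/4 (Z(g, T) = -2 + (-7 + g)/4 = -2 + (-7/4 + g/4) = -15/4 + g/4)
35*Z(p, 24) = 35*(-15/4 + (¼)*32) = 35*(-15/4 + 8) = 35*(17/4) = 595/4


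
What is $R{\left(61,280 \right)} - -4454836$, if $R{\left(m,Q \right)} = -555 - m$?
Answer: $4454220$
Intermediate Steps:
$R{\left(61,280 \right)} - -4454836 = \left(-555 - 61\right) - -4454836 = \left(-555 - 61\right) + 4454836 = -616 + 4454836 = 4454220$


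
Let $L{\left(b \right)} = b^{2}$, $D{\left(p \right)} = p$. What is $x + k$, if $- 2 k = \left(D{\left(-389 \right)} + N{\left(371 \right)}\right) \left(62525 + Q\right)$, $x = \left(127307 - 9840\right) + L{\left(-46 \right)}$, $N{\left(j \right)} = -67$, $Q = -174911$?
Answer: $-25504425$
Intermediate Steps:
$x = 119583$ ($x = \left(127307 - 9840\right) + \left(-46\right)^{2} = 117467 + 2116 = 119583$)
$k = -25624008$ ($k = - \frac{\left(-389 - 67\right) \left(62525 - 174911\right)}{2} = - \frac{\left(-456\right) \left(-112386\right)}{2} = \left(- \frac{1}{2}\right) 51248016 = -25624008$)
$x + k = 119583 - 25624008 = -25504425$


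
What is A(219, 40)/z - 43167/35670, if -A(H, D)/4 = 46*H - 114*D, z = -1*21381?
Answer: -15135123/84740030 ≈ -0.17861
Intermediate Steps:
z = -21381
A(H, D) = -184*H + 456*D (A(H, D) = -4*(46*H - 114*D) = -4*(-114*D + 46*H) = -184*H + 456*D)
A(219, 40)/z - 43167/35670 = (-184*219 + 456*40)/(-21381) - 43167/35670 = (-40296 + 18240)*(-1/21381) - 43167*1/35670 = -22056*(-1/21381) - 14389/11890 = 7352/7127 - 14389/11890 = -15135123/84740030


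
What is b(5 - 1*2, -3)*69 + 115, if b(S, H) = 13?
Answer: 1012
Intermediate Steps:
b(5 - 1*2, -3)*69 + 115 = 13*69 + 115 = 897 + 115 = 1012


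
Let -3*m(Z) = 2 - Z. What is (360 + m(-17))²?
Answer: 1125721/9 ≈ 1.2508e+5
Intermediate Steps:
m(Z) = -⅔ + Z/3 (m(Z) = -(2 - Z)/3 = -⅔ + Z/3)
(360 + m(-17))² = (360 + (-⅔ + (⅓)*(-17)))² = (360 + (-⅔ - 17/3))² = (360 - 19/3)² = (1061/3)² = 1125721/9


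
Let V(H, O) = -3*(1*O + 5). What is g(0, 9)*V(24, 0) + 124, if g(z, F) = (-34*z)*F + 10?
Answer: -26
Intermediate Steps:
g(z, F) = 10 - 34*F*z (g(z, F) = -34*F*z + 10 = 10 - 34*F*z)
V(H, O) = -15 - 3*O (V(H, O) = -3*(O + 5) = -3*(5 + O) = -15 - 3*O)
g(0, 9)*V(24, 0) + 124 = (10 - 34*9*0)*(-15 - 3*0) + 124 = (10 + 0)*(-15 + 0) + 124 = 10*(-15) + 124 = -150 + 124 = -26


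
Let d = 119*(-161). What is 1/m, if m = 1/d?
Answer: -19159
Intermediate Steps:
d = -19159
m = -1/19159 (m = 1/(-19159) = -1/19159 ≈ -5.2195e-5)
1/m = 1/(-1/19159) = -19159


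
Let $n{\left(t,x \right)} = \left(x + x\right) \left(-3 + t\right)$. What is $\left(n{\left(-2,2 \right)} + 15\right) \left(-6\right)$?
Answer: $30$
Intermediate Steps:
$n{\left(t,x \right)} = 2 x \left(-3 + t\right)$
$\left(n{\left(-2,2 \right)} + 15\right) \left(-6\right) = \left(2 \cdot 2 \left(-3 - 2\right) + 15\right) \left(-6\right) = \left(2 \cdot 2 \left(-5\right) + 15\right) \left(-6\right) = \left(-20 + 15\right) \left(-6\right) = \left(-5\right) \left(-6\right) = 30$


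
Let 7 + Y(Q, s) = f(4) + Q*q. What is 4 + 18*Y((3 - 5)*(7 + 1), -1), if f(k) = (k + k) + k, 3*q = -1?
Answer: 190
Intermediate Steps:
q = -1/3 (q = (1/3)*(-1) = -1/3 ≈ -0.33333)
f(k) = 3*k (f(k) = 2*k + k = 3*k)
Y(Q, s) = 5 - Q/3 (Y(Q, s) = -7 + (3*4 + Q*(-1/3)) = -7 + (12 - Q/3) = 5 - Q/3)
4 + 18*Y((3 - 5)*(7 + 1), -1) = 4 + 18*(5 - (3 - 5)*(7 + 1)/3) = 4 + 18*(5 - (-2)*8/3) = 4 + 18*(5 - 1/3*(-16)) = 4 + 18*(5 + 16/3) = 4 + 18*(31/3) = 4 + 186 = 190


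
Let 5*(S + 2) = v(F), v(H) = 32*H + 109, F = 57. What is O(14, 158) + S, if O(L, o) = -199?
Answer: 928/5 ≈ 185.60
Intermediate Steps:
v(H) = 109 + 32*H
S = 1923/5 (S = -2 + (109 + 32*57)/5 = -2 + (109 + 1824)/5 = -2 + (⅕)*1933 = -2 + 1933/5 = 1923/5 ≈ 384.60)
O(14, 158) + S = -199 + 1923/5 = 928/5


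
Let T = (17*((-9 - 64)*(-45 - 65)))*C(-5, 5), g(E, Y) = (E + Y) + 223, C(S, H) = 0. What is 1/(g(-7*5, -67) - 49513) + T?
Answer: -1/49392 ≈ -2.0246e-5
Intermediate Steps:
g(E, Y) = 223 + E + Y
T = 0 (T = (17*((-9 - 64)*(-45 - 65)))*0 = (17*(-73*(-110)))*0 = (17*8030)*0 = 136510*0 = 0)
1/(g(-7*5, -67) - 49513) + T = 1/((223 - 7*5 - 67) - 49513) + 0 = 1/((223 - 35 - 67) - 49513) + 0 = 1/(121 - 49513) + 0 = 1/(-49392) + 0 = -1/49392 + 0 = -1/49392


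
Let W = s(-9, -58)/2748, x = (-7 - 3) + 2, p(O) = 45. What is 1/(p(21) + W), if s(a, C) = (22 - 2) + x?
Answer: 229/10306 ≈ 0.022220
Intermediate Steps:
x = -8 (x = -10 + 2 = -8)
s(a, C) = 12 (s(a, C) = (22 - 2) - 8 = 20 - 8 = 12)
W = 1/229 (W = 12/2748 = 12*(1/2748) = 1/229 ≈ 0.0043668)
1/(p(21) + W) = 1/(45 + 1/229) = 1/(10306/229) = 229/10306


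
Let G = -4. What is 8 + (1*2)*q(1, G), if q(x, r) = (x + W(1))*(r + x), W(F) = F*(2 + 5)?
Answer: -40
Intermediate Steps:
W(F) = 7*F (W(F) = F*7 = 7*F)
q(x, r) = (7 + x)*(r + x) (q(x, r) = (x + 7*1)*(r + x) = (x + 7)*(r + x) = (7 + x)*(r + x))
8 + (1*2)*q(1, G) = 8 + (1*2)*(1² + 7*(-4) + 7*1 - 4*1) = 8 + 2*(1 - 28 + 7 - 4) = 8 + 2*(-24) = 8 - 48 = -40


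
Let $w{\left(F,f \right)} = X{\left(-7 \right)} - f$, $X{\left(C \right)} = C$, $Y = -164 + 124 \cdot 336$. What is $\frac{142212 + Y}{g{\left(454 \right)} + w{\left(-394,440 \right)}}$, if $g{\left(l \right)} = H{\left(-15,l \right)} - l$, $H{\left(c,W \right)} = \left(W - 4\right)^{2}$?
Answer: $\frac{183712}{201599} \approx 0.91127$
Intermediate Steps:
$Y = 41500$ ($Y = -164 + 41664 = 41500$)
$H{\left(c,W \right)} = \left(-4 + W\right)^{2}$
$g{\left(l \right)} = \left(-4 + l\right)^{2} - l$
$w{\left(F,f \right)} = -7 - f$
$\frac{142212 + Y}{g{\left(454 \right)} + w{\left(-394,440 \right)}} = \frac{142212 + 41500}{\left(\left(-4 + 454\right)^{2} - 454\right) - 447} = \frac{183712}{\left(450^{2} - 454\right) - 447} = \frac{183712}{\left(202500 - 454\right) - 447} = \frac{183712}{202046 - 447} = \frac{183712}{201599}$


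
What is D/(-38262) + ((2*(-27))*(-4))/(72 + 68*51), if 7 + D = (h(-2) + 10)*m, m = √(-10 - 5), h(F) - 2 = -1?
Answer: 98683/1612470 - 11*I*√15/38262 ≈ 0.0612 - 0.0011135*I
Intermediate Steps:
h(F) = 1 (h(F) = 2 - 1 = 1)
m = I*√15 (m = √(-15) = I*√15 ≈ 3.873*I)
D = -7 + 11*I*√15 (D = -7 + (1 + 10)*(I*√15) = -7 + 11*(I*√15) = -7 + 11*I*√15 ≈ -7.0 + 42.603*I)
D/(-38262) + ((2*(-27))*(-4))/(72 + 68*51) = (-7 + 11*I*√15)/(-38262) + ((2*(-27))*(-4))/(72 + 68*51) = (-7 + 11*I*√15)*(-1/38262) + (-54*(-4))/(72 + 3468) = (1/5466 - 11*I*√15/38262) + 216/3540 = (1/5466 - 11*I*√15/38262) + 216*(1/3540) = (1/5466 - 11*I*√15/38262) + 18/295 = 98683/1612470 - 11*I*√15/38262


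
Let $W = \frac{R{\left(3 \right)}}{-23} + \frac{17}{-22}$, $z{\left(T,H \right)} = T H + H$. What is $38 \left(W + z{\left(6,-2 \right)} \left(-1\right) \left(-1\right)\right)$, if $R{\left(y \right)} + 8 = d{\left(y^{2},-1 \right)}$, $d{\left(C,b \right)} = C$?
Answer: $- \frac{142443}{253} \approx -563.02$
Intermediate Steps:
$R{\left(y \right)} = -8 + y^{2}$
$z{\left(T,H \right)} = H + H T$ ($z{\left(T,H \right)} = H T + H = H + H T$)
$W = - \frac{413}{506}$ ($W = \frac{-8 + 3^{2}}{-23} + \frac{17}{-22} = \left(-8 + 9\right) \left(- \frac{1}{23}\right) + 17 \left(- \frac{1}{22}\right) = 1 \left(- \frac{1}{23}\right) - \frac{17}{22} = - \frac{1}{23} - \frac{17}{22} = - \frac{413}{506} \approx -0.81621$)
$38 \left(W + z{\left(6,-2 \right)} \left(-1\right) \left(-1\right)\right) = 38 \left(- \frac{413}{506} + - 2 \left(1 + 6\right) \left(-1\right) \left(-1\right)\right) = 38 \left(- \frac{413}{506} + \left(-2\right) 7 \left(-1\right) \left(-1\right)\right) = 38 \left(- \frac{413}{506} + \left(-14\right) \left(-1\right) \left(-1\right)\right) = 38 \left(- \frac{413}{506} + 14 \left(-1\right)\right) = 38 \left(- \frac{413}{506} - 14\right) = 38 \left(- \frac{7497}{506}\right) = - \frac{142443}{253}$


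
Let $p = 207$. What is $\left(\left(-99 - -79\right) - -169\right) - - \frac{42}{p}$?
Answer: $\frac{10295}{69} \approx 149.2$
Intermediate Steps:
$\left(\left(-99 - -79\right) - -169\right) - - \frac{42}{p} = \left(\left(-99 - -79\right) - -169\right) - - \frac{42}{207} = \left(\left(-99 + 79\right) + 169\right) - \left(-42\right) \frac{1}{207} = \left(-20 + 169\right) - - \frac{14}{69} = 149 + \frac{14}{69} = \frac{10295}{69}$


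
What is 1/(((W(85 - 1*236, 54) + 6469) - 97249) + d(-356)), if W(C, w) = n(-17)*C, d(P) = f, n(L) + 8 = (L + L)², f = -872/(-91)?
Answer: -91/24034776 ≈ -3.7862e-6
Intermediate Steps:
f = 872/91 (f = -872*(-1/91) = 872/91 ≈ 9.5824)
n(L) = -8 + 4*L² (n(L) = -8 + (L + L)² = -8 + (2*L)² = -8 + 4*L²)
d(P) = 872/91
W(C, w) = 1148*C (W(C, w) = (-8 + 4*(-17)²)*C = (-8 + 4*289)*C = (-8 + 1156)*C = 1148*C)
1/(((W(85 - 1*236, 54) + 6469) - 97249) + d(-356)) = 1/(((1148*(85 - 1*236) + 6469) - 97249) + 872/91) = 1/(((1148*(85 - 236) + 6469) - 97249) + 872/91) = 1/(((1148*(-151) + 6469) - 97249) + 872/91) = 1/(((-173348 + 6469) - 97249) + 872/91) = 1/((-166879 - 97249) + 872/91) = 1/(-264128 + 872/91) = 1/(-24034776/91) = -91/24034776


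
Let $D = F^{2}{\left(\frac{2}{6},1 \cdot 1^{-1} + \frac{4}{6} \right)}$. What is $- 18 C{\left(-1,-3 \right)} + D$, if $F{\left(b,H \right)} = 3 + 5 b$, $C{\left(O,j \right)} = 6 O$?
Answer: $\frac{1168}{9} \approx 129.78$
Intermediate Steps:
$D = \frac{196}{9}$ ($D = \left(3 + 5 \cdot \frac{2}{6}\right)^{2} = \left(3 + 5 \cdot 2 \cdot \frac{1}{6}\right)^{2} = \left(3 + 5 \cdot \frac{1}{3}\right)^{2} = \left(3 + \frac{5}{3}\right)^{2} = \left(\frac{14}{3}\right)^{2} = \frac{196}{9} \approx 21.778$)
$- 18 C{\left(-1,-3 \right)} + D = - 18 \cdot 6 \left(-1\right) + \frac{196}{9} = \left(-18\right) \left(-6\right) + \frac{196}{9} = 108 + \frac{196}{9} = \frac{1168}{9}$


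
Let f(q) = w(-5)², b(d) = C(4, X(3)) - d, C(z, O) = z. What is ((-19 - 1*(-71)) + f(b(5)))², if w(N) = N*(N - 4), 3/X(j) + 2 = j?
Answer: 4313929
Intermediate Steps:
X(j) = 3/(-2 + j)
w(N) = N*(-4 + N)
b(d) = 4 - d
f(q) = 2025 (f(q) = (-5*(-4 - 5))² = (-5*(-9))² = 45² = 2025)
((-19 - 1*(-71)) + f(b(5)))² = ((-19 - 1*(-71)) + 2025)² = ((-19 + 71) + 2025)² = (52 + 2025)² = 2077² = 4313929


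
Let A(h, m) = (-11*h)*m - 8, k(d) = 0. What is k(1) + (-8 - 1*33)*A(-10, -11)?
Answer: 49938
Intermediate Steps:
A(h, m) = -8 - 11*h*m (A(h, m) = -11*h*m - 8 = -8 - 11*h*m)
k(1) + (-8 - 1*33)*A(-10, -11) = 0 + (-8 - 1*33)*(-8 - 11*(-10)*(-11)) = 0 + (-8 - 33)*(-8 - 1210) = 0 - 41*(-1218) = 0 + 49938 = 49938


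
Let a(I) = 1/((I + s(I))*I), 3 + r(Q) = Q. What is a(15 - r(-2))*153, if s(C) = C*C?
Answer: 51/2800 ≈ 0.018214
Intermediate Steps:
s(C) = C²
r(Q) = -3 + Q
a(I) = 1/(I*(I + I²)) (a(I) = 1/((I + I²)*I) = 1/(I*(I + I²)))
a(15 - r(-2))*153 = (1/((15 - (-3 - 2))²*(1 + (15 - (-3 - 2)))))*153 = (1/((15 - 1*(-5))²*(1 + (15 - 1*(-5)))))*153 = (1/((15 + 5)²*(1 + (15 + 5))))*153 = (1/(20²*(1 + 20)))*153 = ((1/400)/21)*153 = ((1/400)*(1/21))*153 = (1/8400)*153 = 51/2800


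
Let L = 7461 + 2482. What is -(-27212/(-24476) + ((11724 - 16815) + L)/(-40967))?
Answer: -249009113/250677073 ≈ -0.99335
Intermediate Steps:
L = 9943
-(-27212/(-24476) + ((11724 - 16815) + L)/(-40967)) = -(-27212/(-24476) + ((11724 - 16815) + 9943)/(-40967)) = -(-27212*(-1/24476) + (-5091 + 9943)*(-1/40967)) = -(6803/6119 + 4852*(-1/40967)) = -(6803/6119 - 4852/40967) = -1*249009113/250677073 = -249009113/250677073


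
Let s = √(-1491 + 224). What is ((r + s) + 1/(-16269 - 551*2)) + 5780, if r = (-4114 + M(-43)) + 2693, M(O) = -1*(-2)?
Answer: 75754930/17371 + I*√1267 ≈ 4361.0 + 35.595*I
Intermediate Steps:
M(O) = 2
r = -1419 (r = (-4114 + 2) + 2693 = -4112 + 2693 = -1419)
s = I*√1267 (s = √(-1267) = I*√1267 ≈ 35.595*I)
((r + s) + 1/(-16269 - 551*2)) + 5780 = ((-1419 + I*√1267) + 1/(-16269 - 551*2)) + 5780 = ((-1419 + I*√1267) + 1/(-16269 - 1102)) + 5780 = ((-1419 + I*√1267) + 1/(-17371)) + 5780 = ((-1419 + I*√1267) - 1/17371) + 5780 = (-24649450/17371 + I*√1267) + 5780 = 75754930/17371 + I*√1267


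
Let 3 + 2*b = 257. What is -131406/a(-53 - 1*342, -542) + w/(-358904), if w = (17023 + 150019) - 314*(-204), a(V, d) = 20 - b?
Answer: 198056351/161356 ≈ 1227.4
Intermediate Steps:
b = 127 (b = -3/2 + (½)*257 = -3/2 + 257/2 = 127)
a(V, d) = -107 (a(V, d) = 20 - 1*127 = 20 - 127 = -107)
w = 231098 (w = 167042 + 64056 = 231098)
-131406/a(-53 - 1*342, -542) + w/(-358904) = -131406/(-107) + 231098/(-358904) = -131406*(-1/107) + 231098*(-1/358904) = 131406/107 - 971/1508 = 198056351/161356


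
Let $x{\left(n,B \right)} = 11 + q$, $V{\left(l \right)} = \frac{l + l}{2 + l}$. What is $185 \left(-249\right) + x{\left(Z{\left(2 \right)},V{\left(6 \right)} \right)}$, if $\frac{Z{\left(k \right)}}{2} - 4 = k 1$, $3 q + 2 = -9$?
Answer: $- \frac{138173}{3} \approx -46058.0$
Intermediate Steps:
$q = - \frac{11}{3}$ ($q = - \frac{2}{3} + \frac{1}{3} \left(-9\right) = - \frac{2}{3} - 3 = - \frac{11}{3} \approx -3.6667$)
$V{\left(l \right)} = \frac{2 l}{2 + l}$
$Z{\left(k \right)} = 8 + 2 k$ ($Z{\left(k \right)} = 8 + 2 k 1 = 8 + 2 k$)
$x{\left(n,B \right)} = \frac{22}{3}$ ($x{\left(n,B \right)} = 11 - \frac{11}{3} = \frac{22}{3}$)
$185 \left(-249\right) + x{\left(Z{\left(2 \right)},V{\left(6 \right)} \right)} = 185 \left(-249\right) + \frac{22}{3} = -46065 + \frac{22}{3} = - \frac{138173}{3}$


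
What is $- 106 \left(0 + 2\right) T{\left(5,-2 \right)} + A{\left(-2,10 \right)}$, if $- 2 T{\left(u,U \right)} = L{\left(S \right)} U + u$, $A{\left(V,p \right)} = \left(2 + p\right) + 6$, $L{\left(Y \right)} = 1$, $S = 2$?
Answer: $336$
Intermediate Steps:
$A{\left(V,p \right)} = 8 + p$
$T{\left(u,U \right)} = - \frac{U}{2} - \frac{u}{2}$ ($T{\left(u,U \right)} = - \frac{1 U + u}{2} = - \frac{U + u}{2} = - \frac{U}{2} - \frac{u}{2}$)
$- 106 \left(0 + 2\right) T{\left(5,-2 \right)} + A{\left(-2,10 \right)} = - 106 \left(0 + 2\right) \left(\left(- \frac{1}{2}\right) \left(-2\right) - \frac{5}{2}\right) + \left(8 + 10\right) = - 106 \cdot 2 \left(1 - \frac{5}{2}\right) + 18 = - 106 \cdot 2 \left(- \frac{3}{2}\right) + 18 = \left(-106\right) \left(-3\right) + 18 = 318 + 18 = 336$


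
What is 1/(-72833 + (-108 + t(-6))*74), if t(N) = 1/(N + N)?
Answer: -6/484987 ≈ -1.2371e-5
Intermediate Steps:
t(N) = 1/(2*N)
1/(-72833 + (-108 + t(-6))*74) = 1/(-72833 + (-108 + (½)/(-6))*74) = 1/(-72833 + (-108 + (½)*(-⅙))*74) = 1/(-72833 + (-108 - 1/12)*74) = 1/(-72833 - 1297/12*74) = 1/(-72833 - 47989/6) = 1/(-484987/6) = -6/484987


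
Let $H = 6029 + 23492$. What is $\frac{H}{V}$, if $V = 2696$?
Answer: $\frac{29521}{2696} \approx 10.95$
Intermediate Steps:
$H = 29521$
$\frac{H}{V} = \frac{29521}{2696}$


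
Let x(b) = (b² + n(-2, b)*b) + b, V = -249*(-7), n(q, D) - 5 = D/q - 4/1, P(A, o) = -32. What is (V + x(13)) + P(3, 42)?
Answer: 3643/2 ≈ 1821.5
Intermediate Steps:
n(q, D) = 1 + D/q (n(q, D) = 5 + (D/q - 4/1) = 5 + (D/q - 4*1) = 5 + (D/q - 4) = 5 + (-4 + D/q) = 1 + D/q)
V = 1743
x(b) = b + b² + b*(1 - b/2) (x(b) = (b² + ((b - 2)/(-2))*b) + b = (b² + (-(-2 + b)/2)*b) + b = (b² + (1 - b/2)*b) + b = (b² + b*(1 - b/2)) + b = b + b² + b*(1 - b/2))
(V + x(13)) + P(3, 42) = (1743 + (½)*13*(4 + 13)) - 32 = (1743 + (½)*13*17) - 32 = (1743 + 221/2) - 32 = 3707/2 - 32 = 3643/2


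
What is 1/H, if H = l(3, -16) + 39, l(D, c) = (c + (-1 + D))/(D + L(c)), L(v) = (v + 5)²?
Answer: 62/2411 ≈ 0.025715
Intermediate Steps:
L(v) = (5 + v)²
l(D, c) = (-1 + D + c)/(D + (5 + c)²) (l(D, c) = (c + (-1 + D))/(D + (5 + c)²) = (-1 + D + c)/(D + (5 + c)²))
H = 2411/62 (H = (-1 + 3 - 16)/(3 + (5 - 16)²) + 39 = -14/(3 + (-11)²) + 39 = -14/(3 + 121) + 39 = -14/124 + 39 = (1/124)*(-14) + 39 = -7/62 + 39 = 2411/62 ≈ 38.887)
1/H = 1/(2411/62) = 62/2411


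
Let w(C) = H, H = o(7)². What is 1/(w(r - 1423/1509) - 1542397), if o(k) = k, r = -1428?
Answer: -1/1542348 ≈ -6.4836e-7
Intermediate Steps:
H = 49 (H = 7² = 49)
w(C) = 49
1/(w(r - 1423/1509) - 1542397) = 1/(49 - 1542397) = 1/(-1542348) = -1/1542348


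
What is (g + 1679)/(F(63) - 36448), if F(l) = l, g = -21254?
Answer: 3915/7277 ≈ 0.53800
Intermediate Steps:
(g + 1679)/(F(63) - 36448) = (-21254 + 1679)/(63 - 36448) = -19575/(-36385) = -19575*(-1/36385) = 3915/7277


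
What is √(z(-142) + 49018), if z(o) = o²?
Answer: √69182 ≈ 263.02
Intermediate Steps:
√(z(-142) + 49018) = √((-142)² + 49018) = √(20164 + 49018) = √69182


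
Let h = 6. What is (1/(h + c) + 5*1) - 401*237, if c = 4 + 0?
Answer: -950319/10 ≈ -95032.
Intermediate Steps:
c = 4
(1/(h + c) + 5*1) - 401*237 = (1/(6 + 4) + 5*1) - 401*237 = (1/10 + 5) - 95037 = 51/10 - 95037 = -950319/10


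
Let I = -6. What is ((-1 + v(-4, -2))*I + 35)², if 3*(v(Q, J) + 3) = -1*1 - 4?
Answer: 4761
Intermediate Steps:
v(Q, J) = -14/3 (v(Q, J) = -3 + (-1*1 - 4)/3 = -3 + (-1 - 4)/3 = -3 + (⅓)*(-5) = -3 - 5/3 = -14/3)
((-1 + v(-4, -2))*I + 35)² = ((-1 - 14/3)*(-6) + 35)² = (-17/3*(-6) + 35)² = (34 + 35)² = 69² = 4761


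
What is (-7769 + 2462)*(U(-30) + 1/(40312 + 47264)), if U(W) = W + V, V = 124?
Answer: -14562664505/29192 ≈ -4.9886e+5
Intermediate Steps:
U(W) = 124 + W (U(W) = W + 124 = 124 + W)
(-7769 + 2462)*(U(-30) + 1/(40312 + 47264)) = (-7769 + 2462)*((124 - 30) + 1/(40312 + 47264)) = -5307*(94 + 1/87576) = -5307*8232145/87576 = -14562664505/29192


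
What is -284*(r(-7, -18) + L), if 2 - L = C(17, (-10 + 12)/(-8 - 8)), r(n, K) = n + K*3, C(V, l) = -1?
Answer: 16472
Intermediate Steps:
r(n, K) = n + 3*K
L = 3 (L = 2 - 1*(-1) = 2 + 1 = 3)
-284*(r(-7, -18) + L) = -284*((-7 + 3*(-18)) + 3) = -284*((-7 - 54) + 3) = -284*(-61 + 3) = -284*(-58) = 16472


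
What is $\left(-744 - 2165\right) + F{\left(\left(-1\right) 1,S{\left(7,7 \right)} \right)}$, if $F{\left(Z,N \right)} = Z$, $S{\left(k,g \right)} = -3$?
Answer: $-2910$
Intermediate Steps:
$\left(-744 - 2165\right) + F{\left(\left(-1\right) 1,S{\left(7,7 \right)} \right)} = \left(-744 - 2165\right) - 1 = -2909 - 1 = -2910$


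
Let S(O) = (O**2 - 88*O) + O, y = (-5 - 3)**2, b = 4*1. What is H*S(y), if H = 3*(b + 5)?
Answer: -39744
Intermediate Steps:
b = 4
y = 64 (y = (-8)**2 = 64)
S(O) = O**2 - 87*O
H = 27 (H = 3*(4 + 5) = 3*9 = 27)
H*S(y) = 27*(64*(-87 + 64)) = 27*(64*(-23)) = 27*(-1472) = -39744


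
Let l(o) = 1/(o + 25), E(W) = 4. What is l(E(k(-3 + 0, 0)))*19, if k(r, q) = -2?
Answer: 19/29 ≈ 0.65517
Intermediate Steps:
l(o) = 1/(25 + o)
l(E(k(-3 + 0, 0)))*19 = 19/(25 + 4) = 19/29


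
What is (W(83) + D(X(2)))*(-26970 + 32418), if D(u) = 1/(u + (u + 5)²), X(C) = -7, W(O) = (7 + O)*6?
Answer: 2940104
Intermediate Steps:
W(O) = 42 + 6*O
D(u) = 1/(u + (5 + u)²)
(W(83) + D(X(2)))*(-26970 + 32418) = ((42 + 6*83) + 1/(-7 + (5 - 7)²))*(-26970 + 32418) = ((42 + 498) + 1/(-7 + (-2)²))*5448 = (540 + 1/(-7 + 4))*5448 = (540 + 1/(-3))*5448 = (540 - ⅓)*5448 = (1619/3)*5448 = 2940104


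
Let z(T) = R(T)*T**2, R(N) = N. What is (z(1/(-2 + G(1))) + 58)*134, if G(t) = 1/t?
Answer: 7638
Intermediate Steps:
z(T) = T**3 (z(T) = T*T**2 = T**3)
(z(1/(-2 + G(1))) + 58)*134 = ((1/(-2 + 1/1))**3 + 58)*134 = ((1/(-2 + 1))**3 + 58)*134 = ((1/(-1))**3 + 58)*134 = ((-1)**3 + 58)*134 = (-1 + 58)*134 = 57*134 = 7638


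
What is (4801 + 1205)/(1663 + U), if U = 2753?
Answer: 1001/736 ≈ 1.3601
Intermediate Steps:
(4801 + 1205)/(1663 + U) = (4801 + 1205)/(1663 + 2753) = 6006/4416 = 6006*(1/4416) = 1001/736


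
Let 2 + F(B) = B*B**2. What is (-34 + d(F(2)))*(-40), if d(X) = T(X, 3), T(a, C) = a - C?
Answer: 1240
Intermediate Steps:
F(B) = -2 + B**3 (F(B) = -2 + B*B**2 = -2 + B**3)
d(X) = -3 + X (d(X) = X - 1*3 = X - 3 = -3 + X)
(-34 + d(F(2)))*(-40) = (-34 + (-3 + (-2 + 2**3)))*(-40) = (-34 + (-3 + (-2 + 8)))*(-40) = (-34 + (-3 + 6))*(-40) = (-34 + 3)*(-40) = -31*(-40) = 1240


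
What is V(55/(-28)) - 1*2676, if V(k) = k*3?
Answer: -75093/28 ≈ -2681.9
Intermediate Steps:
V(k) = 3*k
V(55/(-28)) - 1*2676 = 3*(55/(-28)) - 1*2676 = 3*(55*(-1/28)) - 2676 = 3*(-55/28) - 2676 = -165/28 - 2676 = -75093/28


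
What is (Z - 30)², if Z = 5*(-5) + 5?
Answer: 2500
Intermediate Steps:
Z = -20 (Z = -25 + 5 = -20)
(Z - 30)² = (-20 - 30)² = (-50)² = 2500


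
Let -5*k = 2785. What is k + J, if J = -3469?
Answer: -4026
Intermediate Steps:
k = -557 (k = -⅕*2785 = -557)
k + J = -557 - 3469 = -4026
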